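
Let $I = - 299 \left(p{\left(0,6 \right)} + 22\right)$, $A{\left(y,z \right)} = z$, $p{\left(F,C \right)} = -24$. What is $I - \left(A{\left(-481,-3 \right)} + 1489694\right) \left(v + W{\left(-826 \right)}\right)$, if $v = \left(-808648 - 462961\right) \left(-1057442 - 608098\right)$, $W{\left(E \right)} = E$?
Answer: $-3155039887083871896$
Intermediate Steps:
$I = 598$ ($I = - 299 \left(-24 + 22\right) = \left(-299\right) \left(-2\right) = 598$)
$v = 2117915653860$ ($v = \left(-1271609\right) \left(-1665540\right) = 2117915653860$)
$I - \left(A{\left(-481,-3 \right)} + 1489694\right) \left(v + W{\left(-826 \right)}\right) = 598 - \left(-3 + 1489694\right) \left(2117915653860 - 826\right) = 598 - 1489691 \cdot 2117915653034 = 598 - 3155039887083872494 = -3155039887083871896$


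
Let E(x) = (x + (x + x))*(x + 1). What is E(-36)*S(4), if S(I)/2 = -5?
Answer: -37800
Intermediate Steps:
S(I) = -10 (S(I) = 2*(-5) = -10)
E(x) = 3*x*(1 + x) (E(x) = (x + 2*x)*(1 + x) = (3*x)*(1 + x) = 3*x*(1 + x))
E(-36)*S(4) = (3*(-36)*(1 - 36))*(-10) = (3*(-36)*(-35))*(-10) = 3780*(-10) = -37800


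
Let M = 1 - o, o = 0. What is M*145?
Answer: 145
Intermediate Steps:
M = 1 (M = 1 - 1*0 = 1 + 0 = 1)
M*145 = 1*145 = 145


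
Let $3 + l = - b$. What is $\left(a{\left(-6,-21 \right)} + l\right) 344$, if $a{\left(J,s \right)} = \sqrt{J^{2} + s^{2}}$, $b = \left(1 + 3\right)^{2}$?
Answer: $-6536 + 1032 \sqrt{53} \approx 977.07$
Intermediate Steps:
$b = 16$ ($b = 4^{2} = 16$)
$l = -19$ ($l = -3 - 16 = -19$)
$\left(a{\left(-6,-21 \right)} + l\right) 344 = \left(\sqrt{\left(-6\right)^{2} + \left(-21\right)^{2}} - 19\right) 344 = \left(\sqrt{36 + 441} - 19\right) 344 = \left(\sqrt{477} - 19\right) 344 = \left(3 \sqrt{53} - 19\right) 344 = \left(-19 + 3 \sqrt{53}\right) 344 = -6536 + 1032 \sqrt{53}$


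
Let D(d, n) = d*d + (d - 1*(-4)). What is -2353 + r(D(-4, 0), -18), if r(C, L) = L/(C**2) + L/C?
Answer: -301337/128 ≈ -2354.2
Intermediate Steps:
D(d, n) = 4 + d + d**2 (D(d, n) = d**2 + (d + 4) = d**2 + (4 + d) = 4 + d + d**2)
r(C, L) = L/C + L/C**2 (r(C, L) = L/C**2 + L/C = L/C + L/C**2)
-2353 + r(D(-4, 0), -18) = -2353 - 18*(1 + (4 - 4 + (-4)**2))/(4 - 4 + (-4)**2)**2 = -2353 - 18*(1 + (4 - 4 + 16))/(4 - 4 + 16)**2 = -2353 - 18*(1 + 16)/16**2 = -2353 - 18*1/256*17 = -2353 - 153/128 = -301337/128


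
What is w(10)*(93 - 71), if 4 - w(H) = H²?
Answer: -2112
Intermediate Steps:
w(H) = 4 - H²
w(10)*(93 - 71) = (4 - 1*10²)*(93 - 71) = (4 - 1*100)*22 = (4 - 100)*22 = -96*22 = -2112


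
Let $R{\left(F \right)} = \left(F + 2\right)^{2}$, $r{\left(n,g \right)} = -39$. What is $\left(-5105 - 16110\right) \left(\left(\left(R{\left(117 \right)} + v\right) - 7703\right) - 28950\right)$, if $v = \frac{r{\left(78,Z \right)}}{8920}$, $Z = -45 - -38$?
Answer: $\frac{851267484997}{1784} \approx 4.7717 \cdot 10^{8}$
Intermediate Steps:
$Z = -7$ ($Z = -45 + 38 = -7$)
$R{\left(F \right)} = \left(2 + F\right)^{2}$
$v = - \frac{39}{8920} \approx -0.0043722$
$\left(-5105 - 16110\right) \left(\left(\left(R{\left(117 \right)} + v\right) - 7703\right) - 28950\right) = \left(-5105 - 16110\right) \left(\left(\left(\left(2 + 117\right)^{2} - \frac{39}{8920}\right) - 7703\right) - 28950\right) = - 21215 \left(\left(\left(119^{2} - \frac{39}{8920}\right) - 7703\right) - 28950\right) = - 21215 \left(\left(\left(14161 - \frac{39}{8920}\right) - 7703\right) - 28950\right) = - 21215 \left(\left(\frac{126316081}{8920} - 7703\right) - 28950\right) = - 21215 \left(\frac{57605321}{8920} - 28950\right) = \left(-21215\right) \left(- \frac{200628679}{8920}\right) = \frac{851267484997}{1784}$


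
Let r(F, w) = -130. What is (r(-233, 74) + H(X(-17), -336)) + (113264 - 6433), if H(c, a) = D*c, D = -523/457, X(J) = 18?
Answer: 48752943/457 ≈ 1.0668e+5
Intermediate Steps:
D = -523/457 (D = -523*1/457 = -523/457 ≈ -1.1444)
H(c, a) = -523*c/457
(r(-233, 74) + H(X(-17), -336)) + (113264 - 6433) = (-130 - 523/457*18) + (113264 - 6433) = (-130 - 9414/457) + 106831 = -68824/457 + 106831 = 48752943/457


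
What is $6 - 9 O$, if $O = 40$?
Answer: $-354$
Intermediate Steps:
$6 - 9 O = 6 - 360 = -354$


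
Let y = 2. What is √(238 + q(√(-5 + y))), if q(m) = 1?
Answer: √239 ≈ 15.460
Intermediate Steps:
√(238 + q(√(-5 + y))) = √(238 + 1) = √239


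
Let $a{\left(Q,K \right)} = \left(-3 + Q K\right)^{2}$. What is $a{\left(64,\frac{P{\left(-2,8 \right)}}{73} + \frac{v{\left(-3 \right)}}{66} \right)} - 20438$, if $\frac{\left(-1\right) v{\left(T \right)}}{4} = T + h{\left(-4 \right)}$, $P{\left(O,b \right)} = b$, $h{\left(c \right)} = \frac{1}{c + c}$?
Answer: $- \frac{117096657917}{5803281} \approx -20178.0$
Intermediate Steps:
$h{\left(c \right)} = \frac{1}{2 c}$
$v{\left(T \right)} = \frac{1}{2} - 4 T$ ($v{\left(T \right)} = - 4 \left(T + \frac{1}{2 \left(-4\right)}\right) = - 4 \left(T + \frac{1}{2} \left(- \frac{1}{4}\right)\right) = - 4 \left(T - \frac{1}{8}\right) = - 4 \left(- \frac{1}{8} + T\right) = \frac{1}{2} - 4 T$)
$a{\left(Q,K \right)} = \left(-3 + K Q\right)^{2}$
$a{\left(64,\frac{P{\left(-2,8 \right)}}{73} + \frac{v{\left(-3 \right)}}{66} \right)} - 20438 = \left(-3 + \left(\frac{8}{73} + \frac{\frac{1}{2} - -12}{66}\right) 64\right)^{2} - 20438 = \left(-3 + \left(8 \cdot \frac{1}{73} + \left(\frac{1}{2} + 12\right) \frac{1}{66}\right) 64\right)^{2} - 20438 = \left(-3 + \left(\frac{8}{73} + \frac{25}{2} \cdot \frac{1}{66}\right) 64\right)^{2} - 20438 = \left(-3 + \left(\frac{8}{73} + \frac{25}{132}\right) 64\right)^{2} - 20438 = \left(-3 + \frac{2881}{9636} \cdot 64\right)^{2} - 20438 = \left(-3 + \frac{46096}{2409}\right)^{2} - 20438 = \left(\frac{38869}{2409}\right)^{2} - 20438 = \frac{1510799161}{5803281} - 20438 = - \frac{117096657917}{5803281}$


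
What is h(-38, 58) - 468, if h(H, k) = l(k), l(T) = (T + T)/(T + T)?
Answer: -467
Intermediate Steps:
l(T) = 1 (l(T) = (2*T)/((2*T)) = (2*T)*(1/(2*T)) = 1)
h(H, k) = 1
h(-38, 58) - 468 = 1 - 468 = -467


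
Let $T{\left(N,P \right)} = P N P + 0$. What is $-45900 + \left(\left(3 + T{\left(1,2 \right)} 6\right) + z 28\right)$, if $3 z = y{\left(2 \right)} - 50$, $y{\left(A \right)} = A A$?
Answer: $- \frac{138907}{3} \approx -46302.0$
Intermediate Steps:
$y{\left(A \right)} = A^{2}$
$T{\left(N,P \right)} = N P^{2}$ ($T{\left(N,P \right)} = N P P + 0 = N P^{2} + 0 = N P^{2}$)
$z = - \frac{46}{3}$ ($z = \frac{2^{2} - 50}{3} = \frac{4 - 50}{3} = \frac{1}{3} \left(-46\right) = - \frac{46}{3} \approx -15.333$)
$-45900 + \left(\left(3 + T{\left(1,2 \right)} 6\right) + z 28\right) = -45900 - \left(\frac{1279}{3} - 1 \cdot 2^{2} \cdot 6\right) = -45900 - \left(\frac{1279}{3} - 1 \cdot 4 \cdot 6\right) = -45900 + \left(\left(3 + 4 \cdot 6\right) - \frac{1288}{3}\right) = -45900 + \left(\left(3 + 24\right) - \frac{1288}{3}\right) = -45900 + \left(27 - \frac{1288}{3}\right) = -45900 - \frac{1207}{3} = - \frac{138907}{3}$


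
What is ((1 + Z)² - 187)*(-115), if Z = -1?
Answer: 21505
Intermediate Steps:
((1 + Z)² - 187)*(-115) = ((1 - 1)² - 187)*(-115) = (0² - 187)*(-115) = (0 - 187)*(-115) = -187*(-115) = 21505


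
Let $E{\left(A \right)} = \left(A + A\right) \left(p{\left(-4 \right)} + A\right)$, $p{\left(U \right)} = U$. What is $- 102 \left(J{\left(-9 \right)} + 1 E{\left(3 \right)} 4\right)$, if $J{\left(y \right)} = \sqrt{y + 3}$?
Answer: $2448 - 102 i \sqrt{6} \approx 2448.0 - 249.85 i$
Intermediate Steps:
$J{\left(y \right)} = \sqrt{3 + y}$
$E{\left(A \right)} = 2 A \left(-4 + A\right)$ ($E{\left(A \right)} = \left(A + A\right) \left(-4 + A\right) = 2 A \left(-4 + A\right)$)
$- 102 \left(J{\left(-9 \right)} + 1 E{\left(3 \right)} 4\right) = - 102 \left(\sqrt{3 - 9} + 1 \cdot 2 \cdot 3 \left(-4 + 3\right) 4\right) = - 102 \left(\sqrt{-6} + 1 \cdot 2 \cdot 3 \left(-1\right) 4\right) = - 102 \left(i \sqrt{6} + 1 \left(-6\right) 4\right) = - 102 \left(i \sqrt{6} - 24\right) = - 102 \left(-24 + i \sqrt{6}\right) = 2448 - 102 i \sqrt{6}$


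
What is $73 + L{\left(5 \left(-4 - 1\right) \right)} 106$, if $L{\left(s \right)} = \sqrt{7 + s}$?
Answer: $73 + 318 i \sqrt{2} \approx 73.0 + 449.72 i$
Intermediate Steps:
$73 + L{\left(5 \left(-4 - 1\right) \right)} 106 = 73 + \sqrt{7 + 5 \left(-4 - 1\right)} 106 = 73 + \sqrt{7 + 5 \left(-5\right)} 106 = 73 + \sqrt{7 - 25} \cdot 106 = 73 + \sqrt{-18} \cdot 106 = 73 + 3 i \sqrt{2} \cdot 106 = 73 + 318 i \sqrt{2}$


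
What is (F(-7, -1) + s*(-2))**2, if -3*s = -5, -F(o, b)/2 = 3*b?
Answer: 64/9 ≈ 7.1111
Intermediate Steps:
F(o, b) = -6*b
s = 5/3 (s = -1/3*(-5) = 5/3 ≈ 1.6667)
(F(-7, -1) + s*(-2))**2 = (-6*(-1) + (5/3)*(-2))**2 = (6 - 10/3)**2 = (8/3)**2 = 64/9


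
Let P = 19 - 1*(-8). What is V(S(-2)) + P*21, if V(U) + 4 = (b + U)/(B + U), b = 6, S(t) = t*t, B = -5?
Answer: 553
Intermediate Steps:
S(t) = t**2
P = 27 (P = 19 + 8 = 27)
V(U) = -4 + (6 + U)/(-5 + U)
V(S(-2)) + P*21 = (26 - 3*(-2)**2)/(-5 + (-2)**2) + 27*21 = (26 - 3*4)/(-5 + 4) + 567 = (26 - 12)/(-1) + 567 = -1*14 + 567 = -14 + 567 = 553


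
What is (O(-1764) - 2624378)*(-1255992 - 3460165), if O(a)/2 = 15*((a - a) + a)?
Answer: 12626557703786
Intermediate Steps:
O(a) = 30*a (O(a) = 2*(15*((a - a) + a)) = 2*(15*(0 + a)) = 2*(15*a) = 30*a)
(O(-1764) - 2624378)*(-1255992 - 3460165) = (30*(-1764) - 2624378)*(-1255992 - 3460165) = (-52920 - 2624378)*(-4716157) = -2677298*(-4716157) = 12626557703786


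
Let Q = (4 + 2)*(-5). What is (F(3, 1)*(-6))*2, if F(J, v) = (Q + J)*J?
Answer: 972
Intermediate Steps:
Q = -30 (Q = 6*(-5) = -30)
F(J, v) = J*(-30 + J) (F(J, v) = (-30 + J)*J = J*(-30 + J))
(F(3, 1)*(-6))*2 = ((3*(-30 + 3))*(-6))*2 = ((3*(-27))*(-6))*2 = -81*(-6)*2 = 486*2 = 972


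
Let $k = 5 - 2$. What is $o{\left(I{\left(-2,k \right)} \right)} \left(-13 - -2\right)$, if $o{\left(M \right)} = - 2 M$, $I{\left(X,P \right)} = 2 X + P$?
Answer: $-22$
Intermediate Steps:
$k = 3$
$I{\left(X,P \right)} = P + 2 X$
$o{\left(I{\left(-2,k \right)} \right)} \left(-13 - -2\right) = - 2 \left(3 + 2 \left(-2\right)\right) \left(-13 - -2\right) = - 2 \left(3 - 4\right) \left(-13 + 2\right) = \left(-2\right) \left(-1\right) \left(-11\right) = 2 \left(-11\right) = -22$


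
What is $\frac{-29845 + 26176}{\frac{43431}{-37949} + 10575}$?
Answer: $- \frac{46411627}{133755748} \approx -0.34699$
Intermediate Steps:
$\frac{-29845 + 26176}{\frac{43431}{-37949} + 10575} = - \frac{3669}{43431 \left(- \frac{1}{37949}\right) + 10575} = - \frac{3669}{- \frac{43431}{37949} + 10575} = - \frac{3669}{\frac{401267244}{37949}} = \left(-3669\right) \frac{37949}{401267244} = - \frac{46411627}{133755748}$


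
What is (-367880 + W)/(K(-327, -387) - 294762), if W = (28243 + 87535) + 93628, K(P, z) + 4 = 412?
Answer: 1003/1863 ≈ 0.53838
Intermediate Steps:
K(P, z) = 408 (K(P, z) = -4 + 412 = 408)
W = 209406 (W = 115778 + 93628 = 209406)
(-367880 + W)/(K(-327, -387) - 294762) = (-367880 + 209406)/(408 - 294762) = -158474/(-294354) = -158474*(-1/294354) = 1003/1863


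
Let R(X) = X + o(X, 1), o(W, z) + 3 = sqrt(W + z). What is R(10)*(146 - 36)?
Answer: 770 + 110*sqrt(11) ≈ 1134.8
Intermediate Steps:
o(W, z) = -3 + sqrt(W + z)
R(X) = -3 + X + sqrt(1 + X) (R(X) = X + (-3 + sqrt(X + 1)) = X + (-3 + sqrt(1 + X)) = -3 + X + sqrt(1 + X))
R(10)*(146 - 36) = (-3 + 10 + sqrt(1 + 10))*(146 - 36) = (-3 + 10 + sqrt(11))*110 = (7 + sqrt(11))*110 = 770 + 110*sqrt(11)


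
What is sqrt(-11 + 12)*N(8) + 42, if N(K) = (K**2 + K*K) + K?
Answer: 178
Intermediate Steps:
N(K) = K + 2*K**2 (N(K) = (K**2 + K**2) + K = 2*K**2 + K = K + 2*K**2)
sqrt(-11 + 12)*N(8) + 42 = sqrt(-11 + 12)*(8*(1 + 2*8)) + 42 = sqrt(1)*(8*(1 + 16)) + 42 = 1*(8*17) + 42 = 1*136 + 42 = 136 + 42 = 178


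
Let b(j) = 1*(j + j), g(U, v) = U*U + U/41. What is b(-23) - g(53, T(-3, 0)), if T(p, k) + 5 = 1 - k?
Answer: -117108/41 ≈ -2856.3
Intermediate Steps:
T(p, k) = -4 - k (T(p, k) = -5 + (1 - k) = -4 - k)
g(U, v) = U**2 + U/41 (g(U, v) = U**2 + U*(1/41) = U**2 + U/41)
b(j) = 2*j (b(j) = 1*(2*j) = 2*j)
b(-23) - g(53, T(-3, 0)) = 2*(-23) - 53*(1/41 + 53) = -46 - 53*2174/41 = -46 - 1*115222/41 = -46 - 115222/41 = -117108/41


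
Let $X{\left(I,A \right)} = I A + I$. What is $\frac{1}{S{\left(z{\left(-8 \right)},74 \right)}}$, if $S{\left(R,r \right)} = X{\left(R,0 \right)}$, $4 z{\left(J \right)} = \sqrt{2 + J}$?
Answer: $- \frac{2 i \sqrt{6}}{3} \approx - 1.633 i$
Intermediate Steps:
$z{\left(J \right)} = \frac{\sqrt{2 + J}}{4}$
$X{\left(I,A \right)} = I + A I$ ($X{\left(I,A \right)} = A I + I = I + A I$)
$S{\left(R,r \right)} = R$ ($S{\left(R,r \right)} = R \left(1 + 0\right) = R 1 = R$)
$\frac{1}{S{\left(z{\left(-8 \right)},74 \right)}} = \frac{1}{\frac{1}{4} \sqrt{2 - 8}} = \frac{1}{\frac{1}{4} \sqrt{-6}} = \frac{1}{\frac{1}{4} i \sqrt{6}} = - \frac{2 i \sqrt{6}}{3}$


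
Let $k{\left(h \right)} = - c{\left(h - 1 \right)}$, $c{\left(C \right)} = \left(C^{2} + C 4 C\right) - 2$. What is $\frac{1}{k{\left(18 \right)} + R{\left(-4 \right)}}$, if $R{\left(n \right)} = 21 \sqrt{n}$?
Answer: $- \frac{481}{694671} - \frac{14 i}{694671} \approx -0.00069241 - 2.0153 \cdot 10^{-5} i$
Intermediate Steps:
$c{\left(C \right)} = -2 + 5 C^{2}$ ($c{\left(C \right)} = \left(C^{2} + 4 C C\right) - 2 = \left(C^{2} + 4 C^{2}\right) - 2 = 5 C^{2} - 2 = -2 + 5 C^{2}$)
$k{\left(h \right)} = 2 - 5 \left(-1 + h\right)^{2}$ ($k{\left(h \right)} = - (-2 + 5 \left(h - 1\right)^{2}) = - (-2 + 5 \left(-1 + h\right)^{2}) = 2 - 5 \left(-1 + h\right)^{2}$)
$\frac{1}{k{\left(18 \right)} + R{\left(-4 \right)}} = \frac{1}{\left(2 - 5 \left(-1 + 18\right)^{2}\right) + 21 \sqrt{-4}} = \frac{1}{\left(2 - 5 \cdot 17^{2}\right) + 21 \cdot 2 i} = \frac{1}{\left(2 - 1445\right) + 42 i} = \frac{1}{-1443 + 42 i} = \frac{-1443 - 42 i}{2084013}$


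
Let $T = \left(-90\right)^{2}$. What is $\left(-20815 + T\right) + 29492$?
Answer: $16777$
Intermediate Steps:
$T = 8100$
$\left(-20815 + T\right) + 29492 = \left(-20815 + 8100\right) + 29492 = -12715 + 29492 = 16777$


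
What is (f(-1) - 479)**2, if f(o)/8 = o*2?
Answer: 245025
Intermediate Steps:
f(o) = 16*o (f(o) = 8*(o*2) = 8*(2*o) = 16*o)
(f(-1) - 479)**2 = (16*(-1) - 479)**2 = (-16 - 479)**2 = (-495)**2 = 245025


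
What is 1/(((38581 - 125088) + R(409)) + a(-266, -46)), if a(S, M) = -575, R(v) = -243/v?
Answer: -409/35616781 ≈ -1.1483e-5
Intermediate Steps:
1/(((38581 - 125088) + R(409)) + a(-266, -46)) = 1/(((38581 - 125088) - 243/409) - 575) = 1/((-86507 - 243*1/409) - 575) = 1/((-86507 - 243/409) - 575) = 1/(-35381606/409 - 575) = 1/(-35616781/409) = -409/35616781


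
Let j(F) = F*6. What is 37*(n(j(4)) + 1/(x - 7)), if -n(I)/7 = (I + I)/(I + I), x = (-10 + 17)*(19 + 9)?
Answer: -48914/189 ≈ -258.80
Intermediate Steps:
x = 196 (x = 7*28 = 196)
j(F) = 6*F
n(I) = -7 (n(I) = -7*(I + I)/(I + I) = -7*2*I/(2*I) = -7*2*I*1/(2*I) = -7*1 = -7)
37*(n(j(4)) + 1/(x - 7)) = 37*(-7 + 1/(196 - 7)) = 37*(-7 + 1/189) = 37*(-1322/189) = -48914/189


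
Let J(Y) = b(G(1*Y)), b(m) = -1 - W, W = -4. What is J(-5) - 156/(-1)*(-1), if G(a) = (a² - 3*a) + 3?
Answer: -153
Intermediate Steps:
G(a) = 3 + a² - 3*a
b(m) = 3 (b(m) = -1 - 1*(-4) = -1 + 4 = 3)
J(Y) = 3
J(-5) - 156/(-1)*(-1) = 3 - 156/(-1)*(-1) = 3 - 156*(-1)*(-1) = 3 + 156*(-1) = 3 - 156 = -153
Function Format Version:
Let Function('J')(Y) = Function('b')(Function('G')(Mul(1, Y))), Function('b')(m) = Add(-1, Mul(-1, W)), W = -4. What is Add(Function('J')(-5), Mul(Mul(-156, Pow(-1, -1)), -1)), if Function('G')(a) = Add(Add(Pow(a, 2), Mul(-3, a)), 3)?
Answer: -153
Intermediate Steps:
Function('G')(a) = Add(3, Pow(a, 2), Mul(-3, a))
Function('b')(m) = 3 (Function('b')(m) = Add(-1, Mul(-1, -4)) = Add(-1, 4) = 3)
Function('J')(Y) = 3
Add(Function('J')(-5), Mul(Mul(-156, Pow(-1, -1)), -1)) = Add(3, Mul(Mul(-156, Pow(-1, -1)), -1)) = Add(3, Mul(Mul(-156, -1), -1)) = Add(3, Mul(156, -1)) = Add(3, -156) = -153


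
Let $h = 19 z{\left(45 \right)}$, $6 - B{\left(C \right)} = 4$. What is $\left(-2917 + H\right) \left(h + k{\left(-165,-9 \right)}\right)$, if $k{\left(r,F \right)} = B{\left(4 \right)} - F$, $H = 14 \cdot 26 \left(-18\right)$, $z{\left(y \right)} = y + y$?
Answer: $-16296149$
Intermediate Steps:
$z{\left(y \right)} = 2 y$
$H = -6552$ ($H = 364 \left(-18\right) = -6552$)
$B{\left(C \right)} = 2$ ($B{\left(C \right)} = 6 - 4 = 2$)
$h = 1710$ ($h = 19 \cdot 2 \cdot 45 = 19 \cdot 90 = 1710$)
$k{\left(r,F \right)} = 2 - F$
$\left(-2917 + H\right) \left(h + k{\left(-165,-9 \right)}\right) = \left(-2917 - 6552\right) \left(1710 + \left(2 - -9\right)\right) = - 9469 \left(1710 + \left(2 + 9\right)\right) = - 9469 \left(1710 + 11\right) = \left(-9469\right) 1721 = -16296149$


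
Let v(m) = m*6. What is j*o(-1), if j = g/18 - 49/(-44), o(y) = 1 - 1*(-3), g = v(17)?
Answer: 895/33 ≈ 27.121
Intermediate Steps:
v(m) = 6*m
g = 102 (g = 6*17 = 102)
o(y) = 4 (o(y) = 1 + 3 = 4)
j = 895/132 (j = 102/18 - 49/(-44) = 102*(1/18) - 49*(-1/44) = 17/3 + 49/44 = 895/132 ≈ 6.7803)
j*o(-1) = (895/132)*4 = 895/33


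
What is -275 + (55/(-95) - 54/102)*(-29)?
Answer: -78443/323 ≈ -242.86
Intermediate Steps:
-275 + (55/(-95) - 54/102)*(-29) = -275 + (55*(-1/95) - 54*1/102)*(-29) = -275 + (-11/19 - 9/17)*(-29) = -275 - 358/323*(-29) = -275 + 10382/323 = -78443/323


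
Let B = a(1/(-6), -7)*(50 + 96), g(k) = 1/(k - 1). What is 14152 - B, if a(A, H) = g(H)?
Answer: 56681/4 ≈ 14170.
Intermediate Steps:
g(k) = 1/(-1 + k)
a(A, H) = 1/(-1 + H)
B = -73/4 (B = (50 + 96)/(-1 - 7) = 146/(-8) = -⅛*146 = -73/4 ≈ -18.250)
14152 - B = 14152 - 1*(-73/4) = 14152 + 73/4 = 56681/4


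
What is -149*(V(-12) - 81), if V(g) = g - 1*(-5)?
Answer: 13112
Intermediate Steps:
V(g) = 5 + g (V(g) = g + 5 = 5 + g)
-149*(V(-12) - 81) = -149*((5 - 12) - 81) = -149*(-7 - 81) = -149*(-88) = 13112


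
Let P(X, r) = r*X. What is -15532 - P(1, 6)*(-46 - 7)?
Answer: -15214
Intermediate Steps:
P(X, r) = X*r
-15532 - P(1, 6)*(-46 - 7) = -15532 - 1*6*(-46 - 7) = -15532 - 6*(-53) = -15532 - 1*(-318) = -15532 + 318 = -15214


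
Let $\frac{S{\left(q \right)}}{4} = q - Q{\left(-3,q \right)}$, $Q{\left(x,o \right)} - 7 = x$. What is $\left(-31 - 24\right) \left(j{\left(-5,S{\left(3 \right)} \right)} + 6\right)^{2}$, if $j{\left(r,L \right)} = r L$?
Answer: $-37180$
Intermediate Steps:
$Q{\left(x,o \right)} = 7 + x$
$S{\left(q \right)} = -16 + 4 q$ ($S{\left(q \right)} = 4 \left(q - \left(7 - 3\right)\right) = 4 \left(q - 4\right) = 4 \left(-4 + q\right) = -16 + 4 q$)
$j{\left(r,L \right)} = L r$
$\left(-31 - 24\right) \left(j{\left(-5,S{\left(3 \right)} \right)} + 6\right)^{2} = \left(-31 - 24\right) \left(\left(-16 + 4 \cdot 3\right) \left(-5\right) + 6\right)^{2} = - 55 \left(\left(-16 + 12\right) \left(-5\right) + 6\right)^{2} = - 55 \left(\left(-4\right) \left(-5\right) + 6\right)^{2} = - 55 \left(20 + 6\right)^{2} = - 55 \cdot 26^{2} = \left(-55\right) 676 = -37180$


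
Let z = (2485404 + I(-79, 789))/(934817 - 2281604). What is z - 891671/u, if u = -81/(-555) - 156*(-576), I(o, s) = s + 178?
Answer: -295731454442/25127005059 ≈ -11.769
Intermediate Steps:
I(o, s) = 178 + s
u = 16623387/185 (u = -81*(-1/555) + 89856 = 27/185 + 89856 = 16623387/185 ≈ 89856.)
z = -2486371/1346787 (z = (2485404 + (178 + 789))/(934817 - 2281604) = (2485404 + 967)/(-1346787) = 2486371*(-1/1346787) = -2486371/1346787 ≈ -1.8461)
z - 891671/u = -2486371/1346787 - 891671/16623387/185 = -2486371/1346787 - 891671*185/16623387 = -2486371/1346787 - 1*14996285/1511217 = -2486371/1346787 - 14996285/1511217 = -295731454442/25127005059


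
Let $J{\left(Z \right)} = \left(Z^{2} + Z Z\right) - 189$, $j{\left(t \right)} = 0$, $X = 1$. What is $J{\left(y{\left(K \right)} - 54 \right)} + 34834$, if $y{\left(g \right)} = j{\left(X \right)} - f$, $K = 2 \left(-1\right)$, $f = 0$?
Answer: $40477$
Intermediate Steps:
$K = -2$
$y{\left(g \right)} = 0$ ($y{\left(g \right)} = 0 - 0 = 0 + 0 = 0$)
$J{\left(Z \right)} = -189 + 2 Z^{2}$ ($J{\left(Z \right)} = \left(Z^{2} + Z^{2}\right) - 189 = 2 Z^{2} - 189 = -189 + 2 Z^{2}$)
$J{\left(y{\left(K \right)} - 54 \right)} + 34834 = \left(-189 + 2 \left(0 - 54\right)^{2}\right) + 34834 = \left(-189 + 2 \left(-54\right)^{2}\right) + 34834 = \left(-189 + 2 \cdot 2916\right) + 34834 = \left(-189 + 5832\right) + 34834 = 5643 + 34834 = 40477$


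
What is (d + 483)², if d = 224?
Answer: 499849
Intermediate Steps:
(d + 483)² = (224 + 483)² = 707² = 499849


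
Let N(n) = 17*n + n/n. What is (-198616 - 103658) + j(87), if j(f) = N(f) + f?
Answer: -300707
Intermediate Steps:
N(n) = 1 + 17*n (N(n) = 17*n + 1 = 1 + 17*n)
j(f) = 1 + 18*f (j(f) = (1 + 17*f) + f = 1 + 18*f)
(-198616 - 103658) + j(87) = (-198616 - 103658) + (1 + 18*87) = -302274 + (1 + 1566) = -302274 + 1567 = -300707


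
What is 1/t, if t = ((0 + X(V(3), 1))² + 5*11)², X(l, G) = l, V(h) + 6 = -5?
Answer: 1/30976 ≈ 3.2283e-5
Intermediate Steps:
V(h) = -11 (V(h) = -6 - 5 = -11)
t = 30976 (t = ((0 - 11)² + 5*11)² = ((-11)² + 55)² = (121 + 55)² = 176² = 30976)
1/t = 1/30976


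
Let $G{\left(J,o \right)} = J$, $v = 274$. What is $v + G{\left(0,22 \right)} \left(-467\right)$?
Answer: $274$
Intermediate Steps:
$v + G{\left(0,22 \right)} \left(-467\right) = 274 + 0 \left(-467\right) = 274 + 0 = 274$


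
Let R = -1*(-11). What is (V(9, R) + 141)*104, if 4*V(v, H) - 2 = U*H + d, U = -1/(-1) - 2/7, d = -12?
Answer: 102258/7 ≈ 14608.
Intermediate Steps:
U = 5/7 (U = -1*(-1) - 2*⅐ = 1 - 2/7 = 5/7 ≈ 0.71429)
R = 11
V(v, H) = -5/2 + 5*H/28 (V(v, H) = ½ + (5*H/7 - 12)/4 = ½ + (-12 + 5*H/7)/4 = ½ + (-3 + 5*H/28) = -5/2 + 5*H/28)
(V(9, R) + 141)*104 = ((-5/2 + (5/28)*11) + 141)*104 = ((-5/2 + 55/28) + 141)*104 = (-15/28 + 141)*104 = (3933/28)*104 = 102258/7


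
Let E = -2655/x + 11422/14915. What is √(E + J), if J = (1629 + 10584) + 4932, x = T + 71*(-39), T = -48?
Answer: √373693849615925970/4668395 ≈ 130.95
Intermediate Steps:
x = -2817 (x = -48 + 71*(-39) = -48 - 2769 = -2817)
E = 7975011/4668395 (E = -2655/(-2817) + 11422/14915 = -2655*(-1/2817) + 11422*(1/14915) = 295/313 + 11422/14915 = 7975011/4668395 ≈ 1.7083)
J = 17145 (J = 12213 + 4932 = 17145)
√(E + J) = √(7975011/4668395 + 17145) = √(80047607286/4668395) = √373693849615925970/4668395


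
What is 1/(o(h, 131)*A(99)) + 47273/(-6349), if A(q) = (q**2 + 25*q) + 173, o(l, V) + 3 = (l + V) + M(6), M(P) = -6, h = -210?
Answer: -51788145125/6955405688 ≈ -7.4457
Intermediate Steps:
o(l, V) = -9 + V + l (o(l, V) = -3 + ((l + V) - 6) = -3 + ((V + l) - 6) = -3 + (-6 + V + l) = -9 + V + l)
A(q) = 173 + q**2 + 25*q
1/(o(h, 131)*A(99)) + 47273/(-6349) = 1/((-9 + 131 - 210)*(173 + 99**2 + 25*99)) + 47273/(-6349) = 1/((-88)*(173 + 9801 + 2475)) + 47273*(-1/6349) = -1/88/12449 - 47273/6349 = -1/88*1/12449 - 47273/6349 = -1/1095512 - 47273/6349 = -51788145125/6955405688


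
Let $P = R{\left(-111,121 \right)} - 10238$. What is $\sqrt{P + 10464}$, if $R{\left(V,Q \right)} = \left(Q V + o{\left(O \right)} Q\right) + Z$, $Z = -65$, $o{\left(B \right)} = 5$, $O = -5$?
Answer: $i \sqrt{12665} \approx 112.54 i$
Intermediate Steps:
$R{\left(V,Q \right)} = -65 + 5 Q + Q V$ ($R{\left(V,Q \right)} = \left(Q V + 5 Q\right) - 65 = \left(5 Q + Q V\right) - 65 = -65 + 5 Q + Q V$)
$P = -23129$ ($P = \left(-65 + 5 \cdot 121 + 121 \left(-111\right)\right) - 10238 = \left(-65 + 605 - 13431\right) - 10238 = -12891 - 10238 = -23129$)
$\sqrt{P + 10464} = \sqrt{-23129 + 10464} = \sqrt{-12665} = i \sqrt{12665}$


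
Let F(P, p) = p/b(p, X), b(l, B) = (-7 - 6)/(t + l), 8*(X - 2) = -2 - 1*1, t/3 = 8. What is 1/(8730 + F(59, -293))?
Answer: 13/34673 ≈ 0.00037493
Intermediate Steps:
t = 24 (t = 3*8 = 24)
X = 13/8 (X = 2 + (-2 - 1*1)/8 = 2 + (-2 - 1)/8 = 2 + (⅛)*(-3) = 2 - 3/8 = 13/8 ≈ 1.6250)
b(l, B) = -13/(24 + l) (b(l, B) = (-7 - 6)/(24 + l) = -13/(24 + l))
F(P, p) = p*(-24/13 - p/13) (F(P, p) = p/((-13/(24 + p))) = p*(-24/13 - p/13))
1/(8730 + F(59, -293)) = 1/(8730 + (1/13)*(-293)*(-24 - 1*(-293))) = 1/(8730 + (1/13)*(-293)*(-24 + 293)) = 1/(8730 + (1/13)*(-293)*269) = 1/(8730 - 78817/13) = 1/(34673/13) = 13/34673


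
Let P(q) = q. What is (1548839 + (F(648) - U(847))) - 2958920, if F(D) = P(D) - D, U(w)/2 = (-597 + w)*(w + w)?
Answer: -2257081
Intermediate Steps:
U(w) = 4*w*(-597 + w) (U(w) = 2*((-597 + w)*(w + w)) = 2*((-597 + w)*(2*w)) = 2*(2*w*(-597 + w)) = 4*w*(-597 + w))
F(D) = 0 (F(D) = D - D = 0)
(1548839 + (F(648) - U(847))) - 2958920 = (1548839 + (0 - 4*847*(-597 + 847))) - 2958920 = (1548839 + (0 - 4*847*250)) - 2958920 = (1548839 + (0 - 1*847000)) - 2958920 = (1548839 + (0 - 847000)) - 2958920 = (1548839 - 847000) - 2958920 = 701839 - 2958920 = -2257081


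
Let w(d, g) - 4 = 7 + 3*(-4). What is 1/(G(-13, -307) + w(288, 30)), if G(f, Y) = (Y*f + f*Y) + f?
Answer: 1/7968 ≈ 0.00012550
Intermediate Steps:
G(f, Y) = f + 2*Y*f (G(f, Y) = (Y*f + Y*f) + f = 2*Y*f + f = f + 2*Y*f)
w(d, g) = -1 (w(d, g) = 4 + (7 + 3*(-4)) = 4 + (7 - 12) = 4 - 5 = -1)
1/(G(-13, -307) + w(288, 30)) = 1/(-13*(1 + 2*(-307)) - 1) = 1/(-13*(1 - 614) - 1) = 1/(-13*(-613) - 1) = 1/(7969 - 1) = 1/7968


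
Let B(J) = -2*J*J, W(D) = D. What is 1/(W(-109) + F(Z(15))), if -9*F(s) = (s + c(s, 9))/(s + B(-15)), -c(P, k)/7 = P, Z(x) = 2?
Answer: -336/36625 ≈ -0.0091741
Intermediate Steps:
c(P, k) = -7*P
B(J) = -2*J**2
F(s) = 2*s/(3*(-450 + s)) (F(s) = -(s - 7*s)/(9*(s - 2*(-15)**2)) = -(-6*s)/(9*(s - 2*225)) = -(-6*s)/(9*(s - 450)) = -(-6*s)/(9*(-450 + s)) = -(-2)*s/(3*(-450 + s)) = 2*s/(3*(-450 + s)))
1/(W(-109) + F(Z(15))) = 1/(-109 + (2/3)*2/(-450 + 2)) = 1/(-109 + (2/3)*2/(-448)) = 1/(-109 + (2/3)*2*(-1/448)) = 1/(-109 - 1/336) = 1/(-36625/336) = -336/36625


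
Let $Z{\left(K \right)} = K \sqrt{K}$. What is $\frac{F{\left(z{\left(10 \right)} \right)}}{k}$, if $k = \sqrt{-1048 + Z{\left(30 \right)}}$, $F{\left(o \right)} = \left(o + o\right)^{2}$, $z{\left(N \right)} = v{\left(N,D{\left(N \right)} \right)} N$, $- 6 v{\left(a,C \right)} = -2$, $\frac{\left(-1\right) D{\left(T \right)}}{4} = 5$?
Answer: $- \frac{200 i \sqrt{2}}{9 \sqrt{524 - 15 \sqrt{30}}} \approx - 1.4951 i$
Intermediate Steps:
$D{\left(T \right)} = -20$ ($D{\left(T \right)} = \left(-4\right) 5 = -20$)
$v{\left(a,C \right)} = \frac{1}{3}$ ($v{\left(a,C \right)} = \left(- \frac{1}{6}\right) \left(-2\right) = \frac{1}{3}$)
$z{\left(N \right)} = \frac{N}{3}$
$F{\left(o \right)} = 4 o^{2}$ ($F{\left(o \right)} = \left(2 o\right)^{2} = 4 o^{2}$)
$Z{\left(K \right)} = K^{\frac{3}{2}}$
$k = \sqrt{-1048 + 30 \sqrt{30}}$ ($k = \sqrt{-1048 + 30^{\frac{3}{2}}} = \sqrt{-1048 + 30 \sqrt{30}} \approx 29.727 i$)
$\frac{F{\left(z{\left(10 \right)} \right)}}{k} = \frac{4 \left(\frac{1}{3} \cdot 10\right)^{2}}{\sqrt{-1048 + 30 \sqrt{30}}} = \frac{4 \left(\frac{10}{3}\right)^{2}}{\sqrt{-1048 + 30 \sqrt{30}}} = \frac{4 \cdot \frac{100}{9}}{\sqrt{-1048 + 30 \sqrt{30}}} = \frac{400}{9 \sqrt{-1048 + 30 \sqrt{30}}}$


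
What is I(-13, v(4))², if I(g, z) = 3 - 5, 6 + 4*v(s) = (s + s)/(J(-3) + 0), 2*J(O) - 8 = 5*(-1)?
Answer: 4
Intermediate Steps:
J(O) = 3/2 (J(O) = 4 + (5*(-1))/2 = 4 + (½)*(-5) = 4 - 5/2 = 3/2)
v(s) = -3/2 + s/3 (v(s) = -3/2 + ((s + s)/(3/2 + 0))/4 = -3/2 + ((2*s)/(3/2))/4 = -3/2 + ((2*s)*(⅔))/4 = -3/2 + (4*s/3)/4 = -3/2 + s/3)
I(g, z) = -2
I(-13, v(4))² = (-2)² = 4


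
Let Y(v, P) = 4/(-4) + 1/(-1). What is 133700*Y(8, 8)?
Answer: -267400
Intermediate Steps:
Y(v, P) = -2 (Y(v, P) = 4*(-¼) + 1*(-1) = -1 - 1 = -2)
133700*Y(8, 8) = 133700*(-2) = -267400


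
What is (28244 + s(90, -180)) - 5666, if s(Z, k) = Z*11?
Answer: 23568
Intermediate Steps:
s(Z, k) = 11*Z
(28244 + s(90, -180)) - 5666 = (28244 + 11*90) - 5666 = (28244 + 990) - 5666 = 29234 - 5666 = 23568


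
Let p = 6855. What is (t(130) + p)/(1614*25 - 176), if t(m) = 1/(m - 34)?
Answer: 658081/3856704 ≈ 0.17063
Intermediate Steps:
t(m) = 1/(-34 + m)
(t(130) + p)/(1614*25 - 176) = (1/(-34 + 130) + 6855)/(1614*25 - 176) = (1/96 + 6855)/(40350 - 176) = (1/96 + 6855)/40174 = (658081/96)*(1/40174) = 658081/3856704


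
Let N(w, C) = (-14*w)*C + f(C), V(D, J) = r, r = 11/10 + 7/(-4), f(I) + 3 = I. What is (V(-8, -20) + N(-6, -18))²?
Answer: 940832929/400 ≈ 2.3521e+6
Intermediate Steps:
f(I) = -3 + I
r = -13/20 (r = 11*(⅒) + 7*(-¼) = 11/10 - 7/4 = -13/20 ≈ -0.65000)
V(D, J) = -13/20
N(w, C) = -3 + C - 14*C*w (N(w, C) = (-14*w)*C + (-3 + C) = -14*C*w + (-3 + C) = -3 + C - 14*C*w)
(V(-8, -20) + N(-6, -18))² = (-13/20 + (-3 - 18 - 14*(-18)*(-6)))² = (-13/20 + (-3 - 18 - 1512))² = (-13/20 - 1533)² = (-30673/20)² = 940832929/400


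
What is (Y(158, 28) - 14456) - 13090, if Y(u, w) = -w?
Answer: -27574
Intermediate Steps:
(Y(158, 28) - 14456) - 13090 = (-1*28 - 14456) - 13090 = (-28 - 14456) - 13090 = -14484 - 13090 = -27574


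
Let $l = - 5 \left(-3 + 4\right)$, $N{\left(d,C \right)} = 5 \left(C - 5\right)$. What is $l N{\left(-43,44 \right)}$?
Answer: $-975$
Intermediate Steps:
$N{\left(d,C \right)} = -25 + 5 C$ ($N{\left(d,C \right)} = 5 \left(-5 + C\right) = -25 + 5 C$)
$l = -5$ ($l = \left(-5\right) 1 = -5$)
$l N{\left(-43,44 \right)} = - 5 \left(-25 + 5 \cdot 44\right) = - 5 \left(-25 + 220\right) = \left(-5\right) 195 = -975$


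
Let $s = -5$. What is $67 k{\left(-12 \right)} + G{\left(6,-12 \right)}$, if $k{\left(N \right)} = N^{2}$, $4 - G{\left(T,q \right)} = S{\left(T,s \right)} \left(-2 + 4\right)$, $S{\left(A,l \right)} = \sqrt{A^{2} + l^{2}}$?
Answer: $9652 - 2 \sqrt{61} \approx 9636.4$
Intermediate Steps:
$G{\left(T,q \right)} = 4 - 2 \sqrt{25 + T^{2}}$ ($G{\left(T,q \right)} = 4 - \sqrt{T^{2} + \left(-5\right)^{2}} \left(-2 + 4\right) = 4 - \sqrt{T^{2} + 25} \cdot 2 = 4 - \sqrt{25 + T^{2}} \cdot 2 = 4 - 2 \sqrt{25 + T^{2}}$)
$67 k{\left(-12 \right)} + G{\left(6,-12 \right)} = 67 \left(-12\right)^{2} + \left(4 - 2 \sqrt{25 + 6^{2}}\right) = 67 \cdot 144 + \left(4 - 2 \sqrt{25 + 36}\right) = 9648 + \left(4 - 2 \sqrt{61}\right) = 9652 - 2 \sqrt{61}$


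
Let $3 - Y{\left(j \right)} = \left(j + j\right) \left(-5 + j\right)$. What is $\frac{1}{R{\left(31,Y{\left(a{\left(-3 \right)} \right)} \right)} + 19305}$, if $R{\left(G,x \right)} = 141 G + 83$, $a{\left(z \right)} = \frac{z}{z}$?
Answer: $\frac{1}{23759} \approx 4.2089 \cdot 10^{-5}$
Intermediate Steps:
$a{\left(z \right)} = 1$
$Y{\left(j \right)} = 3 - 2 j \left(-5 + j\right)$ ($Y{\left(j \right)} = 3 - \left(j + j\right) \left(-5 + j\right) = 3 - 2 j \left(-5 + j\right)$)
$R{\left(G,x \right)} = 83 + 141 G$
$\frac{1}{R{\left(31,Y{\left(a{\left(-3 \right)} \right)} \right)} + 19305} = \frac{1}{\left(83 + 141 \cdot 31\right) + 19305} = \frac{1}{\left(83 + 4371\right) + 19305} = \frac{1}{4454 + 19305} = \frac{1}{23759}$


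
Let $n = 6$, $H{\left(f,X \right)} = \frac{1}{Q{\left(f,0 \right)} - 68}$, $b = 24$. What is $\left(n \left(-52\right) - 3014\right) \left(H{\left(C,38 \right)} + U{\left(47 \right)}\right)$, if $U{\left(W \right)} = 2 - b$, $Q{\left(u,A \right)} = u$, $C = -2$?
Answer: $\frac{2562683}{35} \approx 73220.0$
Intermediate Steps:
$H{\left(f,X \right)} = \frac{1}{-68 + f}$ ($H{\left(f,X \right)} = \frac{1}{f - 68} = \frac{1}{-68 + f}$)
$U{\left(W \right)} = -22$ ($U{\left(W \right)} = 2 - 24 = -22$)
$\left(n \left(-52\right) - 3014\right) \left(H{\left(C,38 \right)} + U{\left(47 \right)}\right) = \left(6 \left(-52\right) - 3014\right) \left(\frac{1}{-68 - 2} - 22\right) = \left(-312 - 3014\right) \left(\frac{1}{-70} - 22\right) = - 3326 \left(- \frac{1}{70} - 22\right) = \left(-3326\right) \left(- \frac{1541}{70}\right) = \frac{2562683}{35}$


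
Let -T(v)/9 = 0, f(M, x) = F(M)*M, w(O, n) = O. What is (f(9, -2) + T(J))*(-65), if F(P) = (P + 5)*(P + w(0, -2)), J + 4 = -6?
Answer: -73710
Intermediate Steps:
J = -10 (J = -4 - 6 = -10)
F(P) = P*(5 + P) (F(P) = (P + 5)*(P + 0) = (5 + P)*P = P*(5 + P))
f(M, x) = M²*(5 + M) (f(M, x) = (M*(5 + M))*M = M²*(5 + M))
T(v) = 0 (T(v) = -9*0 = 0)
(f(9, -2) + T(J))*(-65) = (9²*(5 + 9) + 0)*(-65) = (81*14 + 0)*(-65) = (1134 + 0)*(-65) = 1134*(-65) = -73710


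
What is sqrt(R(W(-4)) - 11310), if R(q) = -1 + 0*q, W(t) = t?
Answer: I*sqrt(11311) ≈ 106.35*I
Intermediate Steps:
R(q) = -1 (R(q) = -1 + 0 = -1)
sqrt(R(W(-4)) - 11310) = sqrt(-1 - 11310) = sqrt(-11311) = I*sqrt(11311)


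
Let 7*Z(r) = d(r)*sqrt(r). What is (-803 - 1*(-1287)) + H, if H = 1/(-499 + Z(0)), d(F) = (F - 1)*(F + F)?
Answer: 241515/499 ≈ 484.00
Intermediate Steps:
d(F) = 2*F*(-1 + F) (d(F) = (-1 + F)*(2*F) = 2*F*(-1 + F))
Z(r) = 2*r**(3/2)*(-1 + r)/7 (Z(r) = ((2*r*(-1 + r))*sqrt(r))/7 = (2*r**(3/2)*(-1 + r))/7 = 2*r**(3/2)*(-1 + r)/7)
H = -1/499 (H = 1/(-499 + 2*0**(3/2)*(-1 + 0)/7) = 1/(-499 + (2/7)*0*(-1)) = 1/(-499 + 0) = 1/(-499) = -1/499 ≈ -0.0020040)
(-803 - 1*(-1287)) + H = (-803 - 1*(-1287)) - 1/499 = (-803 + 1287) - 1/499 = 484 - 1/499 = 241515/499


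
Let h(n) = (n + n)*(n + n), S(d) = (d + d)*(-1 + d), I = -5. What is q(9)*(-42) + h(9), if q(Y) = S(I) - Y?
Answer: -1818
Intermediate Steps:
S(d) = 2*d*(-1 + d) (S(d) = (2*d)*(-1 + d) = 2*d*(-1 + d))
q(Y) = 60 - Y (q(Y) = 2*(-5)*(-1 - 5) - Y = 2*(-5)*(-6) - Y = 60 - Y)
h(n) = 4*n² (h(n) = (2*n)*(2*n) = 4*n²)
q(9)*(-42) + h(9) = (60 - 1*9)*(-42) + 4*9² = (60 - 9)*(-42) + 4*81 = 51*(-42) + 324 = -2142 + 324 = -1818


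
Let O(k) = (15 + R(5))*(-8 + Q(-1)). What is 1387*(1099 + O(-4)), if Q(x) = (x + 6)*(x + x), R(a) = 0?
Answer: 1149823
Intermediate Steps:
Q(x) = 2*x*(6 + x) (Q(x) = (6 + x)*(2*x) = 2*x*(6 + x))
O(k) = -270 (O(k) = (15 + 0)*(-8 + 2*(-1)*(6 - 1)) = 15*(-8 + 2*(-1)*5) = 15*(-8 - 10) = 15*(-18) = -270)
1387*(1099 + O(-4)) = 1387*(1099 - 270) = 1387*829 = 1149823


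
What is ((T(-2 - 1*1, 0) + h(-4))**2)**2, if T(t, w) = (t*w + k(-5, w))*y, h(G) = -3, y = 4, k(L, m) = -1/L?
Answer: 14641/625 ≈ 23.426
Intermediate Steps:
T(t, w) = 4/5 + 4*t*w (T(t, w) = (t*w - 1/(-5))*4 = (t*w - 1*(-1/5))*4 = (t*w + 1/5)*4 = (1/5 + t*w)*4 = 4/5 + 4*t*w)
((T(-2 - 1*1, 0) + h(-4))**2)**2 = (((4/5 + 4*(-2 - 1*1)*0) - 3)**2)**2 = (((4/5 + 4*(-2 - 1)*0) - 3)**2)**2 = (((4/5 + 4*(-3)*0) - 3)**2)**2 = (((4/5 + 0) - 3)**2)**2 = ((4/5 - 3)**2)**2 = ((-11/5)**2)**2 = (121/25)**2 = 14641/625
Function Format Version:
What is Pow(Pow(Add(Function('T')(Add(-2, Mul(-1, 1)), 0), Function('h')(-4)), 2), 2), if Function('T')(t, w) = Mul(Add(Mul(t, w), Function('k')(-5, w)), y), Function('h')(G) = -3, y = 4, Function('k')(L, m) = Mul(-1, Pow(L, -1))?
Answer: Rational(14641, 625) ≈ 23.426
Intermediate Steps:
Function('T')(t, w) = Add(Rational(4, 5), Mul(4, t, w)) (Function('T')(t, w) = Mul(Add(Mul(t, w), Mul(-1, Pow(-5, -1))), 4) = Mul(Add(Mul(t, w), Mul(-1, Rational(-1, 5))), 4) = Mul(Add(Mul(t, w), Rational(1, 5)), 4) = Mul(Add(Rational(1, 5), Mul(t, w)), 4) = Add(Rational(4, 5), Mul(4, t, w)))
Pow(Pow(Add(Function('T')(Add(-2, Mul(-1, 1)), 0), Function('h')(-4)), 2), 2) = Pow(Pow(Add(Add(Rational(4, 5), Mul(4, Add(-2, Mul(-1, 1)), 0)), -3), 2), 2) = Pow(Pow(Add(Add(Rational(4, 5), Mul(4, Add(-2, -1), 0)), -3), 2), 2) = Pow(Pow(Add(Add(Rational(4, 5), Mul(4, -3, 0)), -3), 2), 2) = Pow(Pow(Add(Add(Rational(4, 5), 0), -3), 2), 2) = Pow(Pow(Add(Rational(4, 5), -3), 2), 2) = Pow(Pow(Rational(-11, 5), 2), 2) = Pow(Rational(121, 25), 2) = Rational(14641, 625)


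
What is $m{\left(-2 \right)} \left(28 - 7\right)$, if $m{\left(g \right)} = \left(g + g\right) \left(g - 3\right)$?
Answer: $420$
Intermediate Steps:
$m{\left(g \right)} = 2 g \left(-3 + g\right)$
$m{\left(-2 \right)} \left(28 - 7\right) = 2 \left(-2\right) \left(-3 - 2\right) \left(28 - 7\right) = 2 \left(-2\right) \left(-5\right) 21 = 20 \cdot 21 = 420$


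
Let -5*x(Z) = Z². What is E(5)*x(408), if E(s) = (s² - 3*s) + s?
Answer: -499392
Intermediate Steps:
E(s) = s² - 2*s
x(Z) = -Z²/5
E(5)*x(408) = (5*(-2 + 5))*(-⅕*408²) = (5*3)*(-⅕*166464) = 15*(-166464/5) = -499392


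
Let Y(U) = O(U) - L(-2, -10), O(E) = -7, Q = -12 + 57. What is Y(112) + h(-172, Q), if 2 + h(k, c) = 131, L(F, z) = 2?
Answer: 120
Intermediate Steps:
Q = 45
h(k, c) = 129 (h(k, c) = -2 + 131 = 129)
Y(U) = -9 (Y(U) = -7 - 1*2 = -7 - 2 = -9)
Y(112) + h(-172, Q) = -9 + 129 = 120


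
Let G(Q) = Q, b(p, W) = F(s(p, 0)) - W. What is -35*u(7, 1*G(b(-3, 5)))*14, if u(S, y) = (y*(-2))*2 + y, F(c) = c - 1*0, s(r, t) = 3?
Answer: -2940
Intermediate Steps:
F(c) = c (F(c) = c + 0 = c)
b(p, W) = 3 - W
u(S, y) = -3*y (u(S, y) = -2*y*2 + y = -4*y + y = -3*y)
-35*u(7, 1*G(b(-3, 5)))*14 = -(-105)*1*(3 - 1*5)*14 = -(-105)*1*(3 - 5)*14 = -(-105)*1*(-2)*14 = -(-105)*(-2)*14 = -35*6*14 = -210*14 = -2940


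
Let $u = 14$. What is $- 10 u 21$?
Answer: $-2940$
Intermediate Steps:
$- 10 u 21 = \left(-10\right) 14 \cdot 21 = \left(-140\right) 21 = -2940$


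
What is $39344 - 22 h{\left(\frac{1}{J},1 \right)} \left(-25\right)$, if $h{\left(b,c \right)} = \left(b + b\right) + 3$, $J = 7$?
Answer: $\frac{288058}{7} \approx 41151.0$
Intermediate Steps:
$h{\left(b,c \right)} = 3 + 2 b$ ($h{\left(b,c \right)} = 2 b + 3 = 3 + 2 b$)
$39344 - 22 h{\left(\frac{1}{J},1 \right)} \left(-25\right) = 39344 - 22 \left(3 + \frac{2}{7}\right) \left(-25\right) = 39344 - 22 \cdot \frac{23}{7} \left(-25\right) = 39344 - \frac{506}{7} \left(-25\right) = 39344 - - \frac{12650}{7} = 39344 + \frac{12650}{7} = \frac{288058}{7}$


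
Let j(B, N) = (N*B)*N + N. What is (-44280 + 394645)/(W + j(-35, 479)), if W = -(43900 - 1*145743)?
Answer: -350365/7928113 ≈ -0.044193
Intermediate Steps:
j(B, N) = N + B*N² (j(B, N) = (B*N)*N + N = B*N² + N = N + B*N²)
W = 101843 (W = -(43900 - 145743) = -1*(-101843) = 101843)
(-44280 + 394645)/(W + j(-35, 479)) = (-44280 + 394645)/(101843 + 479*(1 - 35*479)) = 350365/(101843 + 479*(1 - 16765)) = 350365/(101843 + 479*(-16764)) = 350365/(101843 - 8029956) = 350365/(-7928113) = 350365*(-1/7928113) = -350365/7928113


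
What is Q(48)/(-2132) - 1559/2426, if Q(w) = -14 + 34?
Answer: -843077/1293058 ≈ -0.65200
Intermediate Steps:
Q(w) = 20
Q(48)/(-2132) - 1559/2426 = 20/(-2132) - 1559/2426 = 20*(-1/2132) - 1559*1/2426 = -5/533 - 1559/2426 = -843077/1293058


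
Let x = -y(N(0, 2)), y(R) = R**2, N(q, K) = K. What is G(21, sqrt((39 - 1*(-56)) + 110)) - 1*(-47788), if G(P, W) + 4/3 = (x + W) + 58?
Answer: 143522/3 + sqrt(205) ≈ 47855.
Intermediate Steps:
x = -4 (x = -1*2**2 = -1*4 = -4)
G(P, W) = 158/3 + W (G(P, W) = -4/3 + ((-4 + W) + 58) = -4/3 + (54 + W) = 158/3 + W)
G(21, sqrt((39 - 1*(-56)) + 110)) - 1*(-47788) = (158/3 + sqrt((39 - 1*(-56)) + 110)) - 1*(-47788) = (158/3 + sqrt((39 + 56) + 110)) + 47788 = (158/3 + sqrt(95 + 110)) + 47788 = (158/3 + sqrt(205)) + 47788 = 143522/3 + sqrt(205)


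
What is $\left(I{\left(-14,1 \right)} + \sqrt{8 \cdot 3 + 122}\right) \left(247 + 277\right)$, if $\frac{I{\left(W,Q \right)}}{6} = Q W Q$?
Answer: $-44016 + 524 \sqrt{146} \approx -37685.0$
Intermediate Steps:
$I{\left(W,Q \right)} = 6 W Q^{2}$ ($I{\left(W,Q \right)} = 6 Q W Q = 6 W Q^{2}$)
$\left(I{\left(-14,1 \right)} + \sqrt{8 \cdot 3 + 122}\right) \left(247 + 277\right) = \left(6 \left(-14\right) 1^{2} + \sqrt{8 \cdot 3 + 122}\right) \left(247 + 277\right) = \left(6 \left(-14\right) 1 + \sqrt{24 + 122}\right) 524 = \left(-84 + \sqrt{146}\right) 524 = -44016 + 524 \sqrt{146}$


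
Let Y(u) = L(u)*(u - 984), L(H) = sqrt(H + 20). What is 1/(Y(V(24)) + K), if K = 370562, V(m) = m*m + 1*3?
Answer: 370562/137217944869 + 405*sqrt(599)/137217944869 ≈ 2.7728e-6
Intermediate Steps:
V(m) = 3 + m**2 (V(m) = m**2 + 3 = 3 + m**2)
L(H) = sqrt(20 + H)
Y(u) = sqrt(20 + u)*(-984 + u) (Y(u) = sqrt(20 + u)*(u - 984) = sqrt(20 + u)*(-984 + u))
1/(Y(V(24)) + K) = 1/(sqrt(20 + (3 + 24**2))*(-984 + (3 + 24**2)) + 370562) = 1/(sqrt(20 + (3 + 576))*(-984 + (3 + 576)) + 370562) = 1/(sqrt(20 + 579)*(-984 + 579) + 370562) = 1/(sqrt(599)*(-405) + 370562) = 1/(-405*sqrt(599) + 370562) = 1/(370562 - 405*sqrt(599))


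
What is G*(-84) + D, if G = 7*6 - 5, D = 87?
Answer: -3021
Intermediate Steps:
G = 37 (G = 42 - 5 = 37)
G*(-84) + D = 37*(-84) + 87 = -3108 + 87 = -3021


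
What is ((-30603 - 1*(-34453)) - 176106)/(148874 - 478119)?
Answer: 24608/47035 ≈ 0.52318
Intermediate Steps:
((-30603 - 1*(-34453)) - 176106)/(148874 - 478119) = ((-30603 + 34453) - 176106)/(-329245) = (3850 - 176106)*(-1/329245) = -172256*(-1/329245) = 24608/47035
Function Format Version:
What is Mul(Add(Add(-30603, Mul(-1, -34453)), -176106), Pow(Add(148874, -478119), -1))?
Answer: Rational(24608, 47035) ≈ 0.52318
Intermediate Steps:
Mul(Add(Add(-30603, Mul(-1, -34453)), -176106), Pow(Add(148874, -478119), -1)) = Mul(Add(Add(-30603, 34453), -176106), Pow(-329245, -1)) = Mul(Add(3850, -176106), Rational(-1, 329245)) = Mul(-172256, Rational(-1, 329245)) = Rational(24608, 47035)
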